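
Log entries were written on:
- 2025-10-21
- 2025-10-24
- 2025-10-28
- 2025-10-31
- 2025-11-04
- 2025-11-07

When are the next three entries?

2025-11-11, 2025-11-14, 2025-11-18

Every event lands on a Tuesday or Friday (gaps cycle 3, 4, 3, 4, 3).
So the schedule is: every Tuesday and Friday.
Next Tuesday: 2025-11-11.
The following Friday is 2025-11-14.
Next Tuesday: 2025-11-18.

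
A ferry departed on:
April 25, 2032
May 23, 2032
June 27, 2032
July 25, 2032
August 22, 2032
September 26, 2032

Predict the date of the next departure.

October 24, 2032

All dates are Sundays, 28, 35, 28, 28, 35 days apart.
Specifically, the 4th Sunday of each month.
4th Sunday of October 2032: October 24, 2032.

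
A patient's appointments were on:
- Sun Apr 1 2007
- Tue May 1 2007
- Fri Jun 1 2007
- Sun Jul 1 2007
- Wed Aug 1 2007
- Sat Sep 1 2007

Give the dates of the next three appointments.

Gaps: 30, 31, 30, 31, 31 days — not constant. Every event is on the 1st of the month.
Pattern: the 1st of each month.
October 2007: Mon Oct 1 2007.
Next: November 2007 → Thu Nov 1 2007.
December 2007: Sat Dec 1 2007.

Mon Oct 1 2007, Thu Nov 1 2007, Sat Dec 1 2007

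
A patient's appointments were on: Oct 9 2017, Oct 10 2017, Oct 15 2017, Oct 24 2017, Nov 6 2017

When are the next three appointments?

The spacing grows by 4 each time: 1, 5, 9, 13 days.
Next gap: 17 days. Nov 6 2017 + 17 days = Nov 23 2017.
Next gap: 21 days. Nov 23 2017 + 21 days = Dec 14 2017.
Next gap: 25 days. Dec 14 2017 + 25 days = Jan 8 2018.

Nov 23 2017, Dec 14 2017, Jan 8 2018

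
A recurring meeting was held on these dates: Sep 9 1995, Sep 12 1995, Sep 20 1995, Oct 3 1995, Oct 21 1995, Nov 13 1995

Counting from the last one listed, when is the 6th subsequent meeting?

Intervals are 3, 8, 13, 18, 23 days — an arithmetic progression with common difference 5.
Next gap: 28 days. Nov 13 1995 + 28 days = Dec 11 1995.
Next gap: 33 days. Dec 11 1995 + 33 days = Jan 13 1996.
Next gap: 38 days. Jan 13 1996 + 38 days = Feb 20 1996.
Next gap: 43 days. Feb 20 1996 + 43 days = Apr 3 1996.
Next gap: 48 days. Apr 3 1996 + 48 days = May 21 1996.
Next gap: 53 days. May 21 1996 + 53 days = Jul 13 1996.

Jul 13 1996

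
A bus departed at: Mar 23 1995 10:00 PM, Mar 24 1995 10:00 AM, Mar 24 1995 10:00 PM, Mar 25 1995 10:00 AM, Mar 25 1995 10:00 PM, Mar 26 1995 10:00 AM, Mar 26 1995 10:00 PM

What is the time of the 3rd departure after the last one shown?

Spacing: 12, 12, 12, 12, 12, 12 h — constant 12 h.
Mar 26 1995 10:00 PM + 12 h = Mar 27 1995 10:00 AM.
Mar 27 1995 10:00 AM + 12 h = Mar 27 1995 10:00 PM.
Mar 27 1995 10:00 PM + 12 h = Mar 28 1995 10:00 AM.

Mar 28 1995 10:00 AM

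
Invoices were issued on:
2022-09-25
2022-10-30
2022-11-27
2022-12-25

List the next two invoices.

2023-01-29, 2023-02-26

All Sundays; the gaps (35, 28, 28) vary with month length.
This is the last Sunday of each month.
Last Sunday of January 2023: 2023-01-29.
February 2023 ends with Sunday 2023-02-26.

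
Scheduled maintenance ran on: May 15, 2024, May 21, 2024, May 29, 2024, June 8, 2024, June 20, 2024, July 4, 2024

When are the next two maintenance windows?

July 20, 2024; August 7, 2024

The spacing grows by 2 each time: 6, 8, 10, 12, 14 days.
Next gap: 16 days. July 4, 2024 + 16 days = July 20, 2024.
Next gap: 18 days. July 20, 2024 + 18 days = August 7, 2024.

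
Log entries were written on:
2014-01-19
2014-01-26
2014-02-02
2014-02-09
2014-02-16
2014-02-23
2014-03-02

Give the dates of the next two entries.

Gaps between consecutive events: 7, 7, 7, 7, 7, 7 days — a constant 7-day interval.
2014-03-02 + 7 days = 2014-03-09.
2014-03-09 + 7 days = 2014-03-16.

2014-03-09, 2014-03-16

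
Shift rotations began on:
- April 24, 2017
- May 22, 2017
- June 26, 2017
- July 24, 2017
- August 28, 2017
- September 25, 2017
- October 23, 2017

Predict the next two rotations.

These are Mondays at 28- or 35-day spacing (28, 35, 28, 35, 28, 28).
The pattern: 4th Monday of the month.
November 2017 — 4th Monday is November 27, 2017.
December 2017 — 4th Monday is December 25, 2017.

November 27, 2017; December 25, 2017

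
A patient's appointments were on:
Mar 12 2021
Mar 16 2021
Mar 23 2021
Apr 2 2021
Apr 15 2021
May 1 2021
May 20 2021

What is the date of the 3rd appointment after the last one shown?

Aug 3 2021

Gaps: 4, 7, 10, 13, 16, 19 days — each gap is 3 larger than the previous one.
Next gap: 22 days. May 20 2021 + 22 days = Jun 11 2021.
Next gap: 25 days. Jun 11 2021 + 25 days = Jul 6 2021.
Next gap: 28 days. Jul 6 2021 + 28 days = Aug 3 2021.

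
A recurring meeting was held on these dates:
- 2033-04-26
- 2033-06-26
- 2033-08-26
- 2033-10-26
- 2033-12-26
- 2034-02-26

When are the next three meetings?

Gaps: 61, 61, 61, 61, 62 days — not constant. Every event is on the 26th of the month.
Pattern: the 26th of every 2 months.
April 2034: 2034-04-26.
Next: June 2034 → 2034-06-26.
August 2034: 2034-08-26.

2034-04-26, 2034-06-26, 2034-08-26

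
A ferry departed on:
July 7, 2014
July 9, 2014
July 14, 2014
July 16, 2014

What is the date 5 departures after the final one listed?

August 4, 2014

Every event lands on a Monday or Wednesday (gaps cycle 2, 5, 2).
So the schedule is: every Monday and Wednesday.
The following Monday is July 21, 2014.
Next Wednesday: July 23, 2014.
Next Monday: July 28, 2014.
Next Wednesday: July 30, 2014.
The following Monday is August 4, 2014.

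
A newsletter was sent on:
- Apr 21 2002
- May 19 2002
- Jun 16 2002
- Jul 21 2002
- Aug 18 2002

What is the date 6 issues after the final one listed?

Feb 16 2003

Gaps: 28, 28, 35, 28 days — a mix of 28 and 35. Every date is a Sunday.
Each is the 3rd Sunday of its month.
3rd Sunday of September 2002: Sep 15 2002.
October 2002 — 3rd Sunday is Oct 20 2002.
3rd Sunday of November 2002: Nov 17 2002.
December 2002 — 3rd Sunday is Dec 15 2002.
January 2003 — 3rd Sunday is Jan 19 2003.
February 2003 — 3rd Sunday is Feb 16 2003.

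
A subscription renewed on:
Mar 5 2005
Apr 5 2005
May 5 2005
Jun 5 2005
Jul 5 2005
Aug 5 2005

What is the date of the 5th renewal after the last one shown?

Jan 5 2006

Each date is the 5th; the gaps (31, 30, 31, 30, 31) track the month lengths.
The rule is the 5th of each month.
Next: September 2005 → Sep 5 2005.
October 2005: Oct 5 2005.
Next: November 2005 → Nov 5 2005.
December 2005: Dec 5 2005.
Next: January 2006 → Jan 5 2006.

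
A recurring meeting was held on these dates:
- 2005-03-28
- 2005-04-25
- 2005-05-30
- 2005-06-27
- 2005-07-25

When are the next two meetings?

Every date is a Monday; gaps 28, 35, 28, 28 days.
Each is the last Monday of its month (at least one falls on the 29th or later, ruling out '4th Monday').
August 2005 ends with Monday 2005-08-29.
Last Monday of September 2005: 2005-09-26.

2005-08-29, 2005-09-26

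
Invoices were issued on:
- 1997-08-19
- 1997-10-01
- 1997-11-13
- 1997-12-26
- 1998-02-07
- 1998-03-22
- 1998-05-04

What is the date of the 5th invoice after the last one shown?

Gaps between consecutive events: 43, 43, 43, 43, 43, 43 days — a constant 43-day interval.
1998-05-04 + 43 days = 1998-06-16.
1998-06-16 + 43 days = 1998-07-29.
1998-07-29 + 43 days = 1998-09-10.
1998-09-10 + 43 days = 1998-10-23.
1998-10-23 + 43 days = 1998-12-05.

1998-12-05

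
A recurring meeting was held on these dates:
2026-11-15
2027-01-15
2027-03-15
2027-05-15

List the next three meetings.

2027-07-15, 2027-09-15, 2027-11-15

The day-of-month is always 15 (61, 59, 61 days between events).
So this recurs on the 15th of every 2 months.
July 2027: 2027-07-15.
September 2027: 2027-09-15.
November 2027: 2027-11-15.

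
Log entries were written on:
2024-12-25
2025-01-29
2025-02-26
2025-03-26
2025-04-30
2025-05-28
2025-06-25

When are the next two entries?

Every date is a Wednesday; gaps 35, 28, 28, 35, 28, 28 days.
Each is the last Wednesday of its month (at least one falls on the 29th or later, ruling out '4th Wednesday').
July 2025 ends with Wednesday 2025-07-30.
August 2025 ends with Wednesday 2025-08-27.

2025-07-30, 2025-08-27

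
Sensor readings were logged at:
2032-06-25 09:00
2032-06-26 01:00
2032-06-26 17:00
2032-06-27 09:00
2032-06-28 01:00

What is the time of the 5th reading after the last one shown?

The interval is a steady 16 hours (16, 16, 16, 16).
2032-06-28 01:00 + 16 h = 2032-06-28 17:00.
2032-06-28 17:00 + 16 h = 2032-06-29 09:00.
2032-06-29 09:00 + 16 h = 2032-06-30 01:00.
2032-06-30 01:00 + 16 h = 2032-06-30 17:00.
2032-06-30 17:00 + 16 h = 2032-07-01 09:00.

2032-07-01 09:00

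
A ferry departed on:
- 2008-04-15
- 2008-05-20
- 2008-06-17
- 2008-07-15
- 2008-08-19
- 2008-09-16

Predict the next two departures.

2008-10-21, 2008-11-18

These are Tuesdays at 28- or 35-day spacing (35, 28, 28, 35, 28).
The pattern: 3rd Tuesday of the month.
October 2008 — 3rd Tuesday is 2008-10-21.
November 2008 — 3rd Tuesday is 2008-11-18.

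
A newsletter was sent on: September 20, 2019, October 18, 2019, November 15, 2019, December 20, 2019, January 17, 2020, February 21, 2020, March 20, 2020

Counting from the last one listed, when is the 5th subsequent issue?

August 21, 2020

These are Fridays at 28- or 35-day spacing (28, 28, 35, 28, 35, 28).
The pattern: 3rd Friday of the month.
April 2020 — 3rd Friday is April 17, 2020.
3rd Friday of May 2020: May 15, 2020.
3rd Friday of June 2020: June 19, 2020.
3rd Friday of July 2020: July 17, 2020.
August 2020 — 3rd Friday is August 21, 2020.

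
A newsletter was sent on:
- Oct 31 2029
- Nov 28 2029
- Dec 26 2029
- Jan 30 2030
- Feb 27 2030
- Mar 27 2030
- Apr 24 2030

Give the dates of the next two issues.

All Wednesdays; the gaps (28, 28, 35, 28, 28, 28) vary with month length.
This is the last Wednesday of each month.
May 2030 ends with Wednesday May 29 2030.
June 2030 ends with Wednesday Jun 26 2030.

May 29 2030, Jun 26 2030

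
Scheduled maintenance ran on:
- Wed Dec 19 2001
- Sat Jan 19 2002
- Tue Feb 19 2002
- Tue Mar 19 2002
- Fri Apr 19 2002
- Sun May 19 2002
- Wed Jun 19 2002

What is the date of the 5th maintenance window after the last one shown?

Each date is the 19th; the gaps (31, 31, 28, 31, 30, 31) track the month lengths.
The rule is the 19th of each month.
July 2002: Fri Jul 19 2002.
August 2002: Mon Aug 19 2002.
Next: September 2002 → Thu Sep 19 2002.
Next: October 2002 → Sat Oct 19 2002.
November 2002: Tue Nov 19 2002.

Tue Nov 19 2002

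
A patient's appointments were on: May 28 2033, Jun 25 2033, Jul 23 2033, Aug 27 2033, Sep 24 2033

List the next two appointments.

Oct 22 2033, Nov 26 2033

All dates are Saturdays, 28, 28, 35, 28 days apart.
Specifically, the 4th Saturday of each month.
4th Saturday of October 2033: Oct 22 2033.
4th Saturday of November 2033: Nov 26 2033.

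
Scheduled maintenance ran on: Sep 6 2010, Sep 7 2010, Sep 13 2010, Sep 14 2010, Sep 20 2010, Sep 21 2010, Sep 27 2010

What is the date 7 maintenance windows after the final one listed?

Gaps: 1, 6, 1, 6, 1, 6 days — not constant, but cyclic with period 2.
The events fall on every Monday and Tuesday.
Next Tuesday: Sep 28 2010.
The following Monday is Oct 4 2010.
The following Tuesday is Oct 5 2010.
Next Monday: Oct 11 2010.
The following Tuesday is Oct 12 2010.
The following Monday is Oct 18 2010.
Next Tuesday: Oct 19 2010.

Oct 19 2010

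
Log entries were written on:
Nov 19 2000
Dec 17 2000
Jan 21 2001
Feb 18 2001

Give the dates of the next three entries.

These are Sundays at 28- or 35-day spacing (28, 35, 28).
The pattern: 3rd Sunday of the month.
3rd Sunday of March 2001: Mar 18 2001.
3rd Sunday of April 2001: Apr 15 2001.
May 2001 — 3rd Sunday is May 20 2001.

Mar 18 2001, Apr 15 2001, May 20 2001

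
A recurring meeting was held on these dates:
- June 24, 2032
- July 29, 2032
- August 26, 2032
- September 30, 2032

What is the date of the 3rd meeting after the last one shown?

December 30, 2032

These are Thursdays with 35, 28, 35-day gaps.
Each is the final Thursday of its month — July 29, 2032 is past the 28th, so '4th Thursday' doesn't fit.
Last Thursday of October 2032: October 28, 2032.
Last Thursday of November 2032: November 25, 2032.
December 2032 ends with Thursday December 30, 2032.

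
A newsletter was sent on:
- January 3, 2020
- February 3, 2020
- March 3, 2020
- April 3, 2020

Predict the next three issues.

May 3, 2020; June 3, 2020; July 3, 2020

The day-of-month is always 3 (31, 29, 31 days between events).
So this recurs on the 3rd of each month.
Next: May 2020 → May 3, 2020.
Next: June 2020 → June 3, 2020.
July 2020: July 3, 2020.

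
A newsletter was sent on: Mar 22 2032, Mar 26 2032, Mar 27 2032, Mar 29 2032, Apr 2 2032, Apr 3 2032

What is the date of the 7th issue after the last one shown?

Every event lands on a Monday or Friday or Saturday (gaps cycle 4, 1, 2, 4, 1).
So the schedule is: every Monday, Friday and Saturday.
Next Monday: Apr 5 2032.
The following Friday is Apr 9 2032.
Next Saturday: Apr 10 2032.
Next Monday: Apr 12 2032.
Next Friday: Apr 16 2032.
Next Saturday: Apr 17 2032.
The following Monday is Apr 19 2032.

Apr 19 2032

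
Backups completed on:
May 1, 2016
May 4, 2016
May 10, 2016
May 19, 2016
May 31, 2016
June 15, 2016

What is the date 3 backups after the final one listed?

Gaps: 3, 6, 9, 12, 15 days — each gap is 3 larger than the previous one.
Next gap: 18 days. June 15, 2016 + 18 days = July 3, 2016.
Next gap: 21 days. July 3, 2016 + 21 days = July 24, 2016.
Next gap: 24 days. July 24, 2016 + 24 days = August 17, 2016.

August 17, 2016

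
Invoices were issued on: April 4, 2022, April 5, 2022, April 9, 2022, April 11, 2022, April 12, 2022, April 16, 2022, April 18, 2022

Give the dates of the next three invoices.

April 19, 2022; April 23, 2022; April 25, 2022

The gap pattern 1, 4, 2, 1, 4, 2 repeats every 3 events.
These are the Mondays, Tuesdays and Saturdays of each week.
Next Tuesday: April 19, 2022.
Next Saturday: April 23, 2022.
Next Monday: April 25, 2022.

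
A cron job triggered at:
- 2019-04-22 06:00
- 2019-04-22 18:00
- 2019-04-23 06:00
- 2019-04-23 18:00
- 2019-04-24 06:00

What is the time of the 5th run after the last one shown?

2019-04-26 18:00

Gaps: 12, 12, 12, 12 hours — each event is 12 hours after the previous one.
2019-04-24 06:00 + 12 h = 2019-04-24 18:00.
2019-04-24 18:00 + 12 h = 2019-04-25 06:00.
2019-04-25 06:00 + 12 h = 2019-04-25 18:00.
2019-04-25 18:00 + 12 h = 2019-04-26 06:00.
2019-04-26 06:00 + 12 h = 2019-04-26 18:00.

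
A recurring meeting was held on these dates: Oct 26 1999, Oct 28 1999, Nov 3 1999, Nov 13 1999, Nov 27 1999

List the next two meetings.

Dec 15 1999, Jan 6 2000

Intervals are 2, 6, 10, 14 days — an arithmetic progression with common difference 4.
Next gap: 18 days. Nov 27 1999 + 18 days = Dec 15 1999.
Next gap: 22 days. Dec 15 1999 + 22 days = Jan 6 2000.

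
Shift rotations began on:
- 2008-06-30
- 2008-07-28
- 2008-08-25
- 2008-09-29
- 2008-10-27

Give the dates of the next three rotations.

2008-11-24, 2008-12-29, 2009-01-26

These are Mondays with 28, 28, 35, 28-day gaps.
Each is the final Monday of its month — 2008-06-30 is past the 28th, so '4th Monday' doesn't fit.
Last Monday of November 2008: 2008-11-24.
Last Monday of December 2008: 2008-12-29.
January 2009 ends with Monday 2009-01-26.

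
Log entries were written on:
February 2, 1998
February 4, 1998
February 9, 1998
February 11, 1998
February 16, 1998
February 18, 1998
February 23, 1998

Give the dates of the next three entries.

February 25, 1998; March 2, 1998; March 4, 1998

Every event lands on a Monday or Wednesday (gaps cycle 2, 5, 2, 5, 2, 5).
So the schedule is: every Monday and Wednesday.
Next Wednesday: February 25, 1998.
Next Monday: March 2, 1998.
Next Wednesday: March 4, 1998.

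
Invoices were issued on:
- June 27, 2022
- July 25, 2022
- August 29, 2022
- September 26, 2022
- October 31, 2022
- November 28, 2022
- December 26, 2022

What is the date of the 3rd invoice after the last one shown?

Every date is a Monday; gaps 28, 35, 28, 35, 28, 28 days.
Each is the last Monday of its month (at least one falls on the 29th or later, ruling out '4th Monday').
January 2023 ends with Monday January 30, 2023.
Last Monday of February 2023: February 27, 2023.
March 2023 ends with Monday March 27, 2023.

March 27, 2023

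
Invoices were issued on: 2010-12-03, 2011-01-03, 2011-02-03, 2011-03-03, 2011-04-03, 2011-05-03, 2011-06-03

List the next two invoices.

Each date is the 3rd; the gaps (31, 31, 28, 31, 30, 31) track the month lengths.
The rule is the 3rd of each month.
July 2011: 2011-07-03.
Next: August 2011 → 2011-08-03.

2011-07-03, 2011-08-03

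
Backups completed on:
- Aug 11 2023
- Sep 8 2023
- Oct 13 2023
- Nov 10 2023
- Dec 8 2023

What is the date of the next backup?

Gaps: 28, 35, 28, 28 days — a mix of 28 and 35. Every date is a Friday.
Each is the 2nd Friday of its month.
January 2024 — 2nd Friday is Jan 12 2024.

Jan 12 2024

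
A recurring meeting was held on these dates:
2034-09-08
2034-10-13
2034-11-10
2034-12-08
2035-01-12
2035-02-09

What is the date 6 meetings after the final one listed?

Gaps: 35, 28, 28, 35, 28 days — a mix of 28 and 35. Every date is a Friday.
Each is the 2nd Friday of its month.
March 2035 — 2nd Friday is 2035-03-09.
2nd Friday of April 2035: 2035-04-13.
May 2035 — 2nd Friday is 2035-05-11.
2nd Friday of June 2035: 2035-06-08.
July 2035 — 2nd Friday is 2035-07-13.
August 2035 — 2nd Friday is 2035-08-10.

2035-08-10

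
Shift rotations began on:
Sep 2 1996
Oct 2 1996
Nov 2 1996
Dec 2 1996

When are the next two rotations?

Gaps: 30, 31, 30 days — not constant. Every event is on the 2nd of the month.
Pattern: the 2nd of each month.
January 1997: Jan 2 1997.
February 1997: Feb 2 1997.

Jan 2 1997, Feb 2 1997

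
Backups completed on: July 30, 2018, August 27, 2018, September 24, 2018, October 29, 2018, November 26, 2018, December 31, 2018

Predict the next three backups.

All Mondays; the gaps (28, 28, 35, 28, 35) vary with month length.
This is the last Monday of each month.
Last Monday of January 2019: January 28, 2019.
Last Monday of February 2019: February 25, 2019.
March 2019 ends with Monday March 25, 2019.

January 28, 2019; February 25, 2019; March 25, 2019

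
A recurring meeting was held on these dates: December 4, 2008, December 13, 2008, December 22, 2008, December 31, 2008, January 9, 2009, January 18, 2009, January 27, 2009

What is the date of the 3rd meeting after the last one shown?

February 23, 2009

Gaps between consecutive events: 9, 9, 9, 9, 9, 9 days — a constant 9-day interval.
January 27, 2009 + 9 days = February 5, 2009.
February 5, 2009 + 9 days = February 14, 2009.
February 14, 2009 + 9 days = February 23, 2009.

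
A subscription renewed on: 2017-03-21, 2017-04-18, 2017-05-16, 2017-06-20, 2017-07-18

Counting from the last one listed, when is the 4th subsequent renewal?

These are Tuesdays at 28- or 35-day spacing (28, 28, 35, 28).
The pattern: 3rd Tuesday of the month.
August 2017 — 3rd Tuesday is 2017-08-15.
3rd Tuesday of September 2017: 2017-09-19.
October 2017 — 3rd Tuesday is 2017-10-17.
3rd Tuesday of November 2017: 2017-11-21.

2017-11-21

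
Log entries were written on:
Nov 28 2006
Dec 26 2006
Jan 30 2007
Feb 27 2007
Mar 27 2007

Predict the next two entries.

Apr 24 2007, May 29 2007

Every date is a Tuesday; gaps 28, 35, 28, 28 days.
Each is the last Tuesday of its month (at least one falls on the 29th or later, ruling out '4th Tuesday').
Last Tuesday of April 2007: Apr 24 2007.
Last Tuesday of May 2007: May 29 2007.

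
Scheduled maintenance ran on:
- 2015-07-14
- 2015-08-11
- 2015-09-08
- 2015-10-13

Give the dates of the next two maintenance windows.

Gaps: 28, 28, 35 days — a mix of 28 and 35. Every date is a Tuesday.
Each is the 2nd Tuesday of its month.
2nd Tuesday of November 2015: 2015-11-10.
December 2015 — 2nd Tuesday is 2015-12-08.

2015-11-10, 2015-12-08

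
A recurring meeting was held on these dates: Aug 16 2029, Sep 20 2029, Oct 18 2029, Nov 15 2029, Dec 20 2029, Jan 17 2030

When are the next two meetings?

All dates are Thursdays, 35, 28, 28, 35, 28 days apart.
Specifically, the 3rd Thursday of each month.
3rd Thursday of February 2030: Feb 21 2030.
March 2030 — 3rd Thursday is Mar 21 2030.

Feb 21 2030, Mar 21 2030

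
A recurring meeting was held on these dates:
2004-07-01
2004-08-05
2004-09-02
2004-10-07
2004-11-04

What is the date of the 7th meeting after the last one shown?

These are Thursdays at 28- or 35-day spacing (35, 28, 35, 28).
The pattern: 1st Thursday of the month.
1st Thursday of December 2004: 2004-12-02.
January 2005 — 1st Thursday is 2005-01-06.
February 2005 — 1st Thursday is 2005-02-03.
March 2005 — 1st Thursday is 2005-03-03.
April 2005 — 1st Thursday is 2005-04-07.
May 2005 — 1st Thursday is 2005-05-05.
1st Thursday of June 2005: 2005-06-02.

2005-06-02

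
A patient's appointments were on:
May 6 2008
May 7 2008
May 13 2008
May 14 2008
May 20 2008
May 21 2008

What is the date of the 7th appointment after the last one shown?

Jun 17 2008

Gaps: 1, 6, 1, 6, 1 days — not constant, but cyclic with period 2.
The events fall on every Tuesday and Wednesday.
Next Tuesday: May 27 2008.
Next Wednesday: May 28 2008.
The following Tuesday is Jun 3 2008.
Next Wednesday: Jun 4 2008.
The following Tuesday is Jun 10 2008.
Next Wednesday: Jun 11 2008.
The following Tuesday is Jun 17 2008.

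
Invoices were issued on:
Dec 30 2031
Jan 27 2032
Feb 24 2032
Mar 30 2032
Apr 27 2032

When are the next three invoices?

These are Tuesdays with 28, 28, 35, 28-day gaps.
Each is the final Tuesday of its month — Dec 30 2031 is past the 28th, so '4th Tuesday' doesn't fit.
May 2032 ends with Tuesday May 25 2032.
June 2032 ends with Tuesday Jun 29 2032.
July 2032 ends with Tuesday Jul 27 2032.

May 25 2032, Jun 29 2032, Jul 27 2032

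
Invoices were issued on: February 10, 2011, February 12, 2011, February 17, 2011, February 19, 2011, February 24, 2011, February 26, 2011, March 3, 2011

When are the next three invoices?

Gaps: 2, 5, 2, 5, 2, 5 days — not constant, but cyclic with period 2.
The events fall on every Thursday and Saturday.
Next Saturday: March 5, 2011.
Next Thursday: March 10, 2011.
The following Saturday is March 12, 2011.

March 5, 2011; March 10, 2011; March 12, 2011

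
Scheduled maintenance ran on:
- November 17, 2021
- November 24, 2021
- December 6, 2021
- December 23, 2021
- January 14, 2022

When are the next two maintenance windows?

February 10, 2022; March 14, 2022

The spacing grows by 5 each time: 7, 12, 17, 22 days.
Next gap: 27 days. January 14, 2022 + 27 days = February 10, 2022.
Next gap: 32 days. February 10, 2022 + 32 days = March 14, 2022.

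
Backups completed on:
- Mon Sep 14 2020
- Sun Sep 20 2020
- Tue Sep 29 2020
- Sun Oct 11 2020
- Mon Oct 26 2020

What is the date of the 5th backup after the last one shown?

Tue Feb 23 2021

Gaps: 6, 9, 12, 15 days — each gap is 3 larger than the previous one.
Next gap: 18 days. Mon Oct 26 2020 + 18 days = Fri Nov 13 2020.
Next gap: 21 days. Fri Nov 13 2020 + 21 days = Fri Dec 4 2020.
Next gap: 24 days. Fri Dec 4 2020 + 24 days = Mon Dec 28 2020.
Next gap: 27 days. Mon Dec 28 2020 + 27 days = Sun Jan 24 2021.
Next gap: 30 days. Sun Jan 24 2021 + 30 days = Tue Feb 23 2021.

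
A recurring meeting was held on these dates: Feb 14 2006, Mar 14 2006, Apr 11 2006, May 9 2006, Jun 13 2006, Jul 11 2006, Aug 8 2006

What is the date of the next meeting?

Sep 12 2006

All dates are Tuesdays, 28, 28, 28, 35, 28, 28 days apart.
Specifically, the 2nd Tuesday of each month.
2nd Tuesday of September 2006: Sep 12 2006.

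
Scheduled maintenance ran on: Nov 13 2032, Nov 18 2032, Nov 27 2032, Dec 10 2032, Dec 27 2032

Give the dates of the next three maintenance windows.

Intervals are 5, 9, 13, 17 days — an arithmetic progression with common difference 4.
Next gap: 21 days. Dec 27 2032 + 21 days = Jan 17 2033.
Next gap: 25 days. Jan 17 2033 + 25 days = Feb 11 2033.
Next gap: 29 days. Feb 11 2033 + 29 days = Mar 12 2033.

Jan 17 2033, Feb 11 2033, Mar 12 2033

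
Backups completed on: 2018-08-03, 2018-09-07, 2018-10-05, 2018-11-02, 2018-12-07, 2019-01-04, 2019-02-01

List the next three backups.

These are Fridays at 28- or 35-day spacing (35, 28, 28, 35, 28, 28).
The pattern: 1st Friday of the month.
March 2019 — 1st Friday is 2019-03-01.
April 2019 — 1st Friday is 2019-04-05.
May 2019 — 1st Friday is 2019-05-03.

2019-03-01, 2019-04-05, 2019-05-03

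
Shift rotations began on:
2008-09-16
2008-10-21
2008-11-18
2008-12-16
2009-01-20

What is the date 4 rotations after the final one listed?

These are Tuesdays at 28- or 35-day spacing (35, 28, 28, 35).
The pattern: 3rd Tuesday of the month.
February 2009 — 3rd Tuesday is 2009-02-17.
3rd Tuesday of March 2009: 2009-03-17.
April 2009 — 3rd Tuesday is 2009-04-21.
May 2009 — 3rd Tuesday is 2009-05-19.

2009-05-19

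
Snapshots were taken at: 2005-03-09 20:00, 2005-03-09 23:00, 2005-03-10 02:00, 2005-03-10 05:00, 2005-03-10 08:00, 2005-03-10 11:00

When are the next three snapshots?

Spacing: 3, 3, 3, 3, 3 h — constant 3 h.
2005-03-10 11:00 + 3 h = 2005-03-10 14:00.
2005-03-10 14:00 + 3 h = 2005-03-10 17:00.
2005-03-10 17:00 + 3 h = 2005-03-10 20:00.

2005-03-10 14:00, 2005-03-10 17:00, 2005-03-10 20:00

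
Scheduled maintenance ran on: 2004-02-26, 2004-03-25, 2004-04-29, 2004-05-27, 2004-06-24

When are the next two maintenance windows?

2004-07-29, 2004-08-26

All Thursdays; the gaps (28, 35, 28, 28) vary with month length.
This is the last Thursday of each month.
July 2004 ends with Thursday 2004-07-29.
Last Thursday of August 2004: 2004-08-26.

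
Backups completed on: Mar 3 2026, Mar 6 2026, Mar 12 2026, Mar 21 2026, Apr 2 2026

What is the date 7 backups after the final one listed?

Sep 17 2026

The spacing grows by 3 each time: 3, 6, 9, 12 days.
Next gap: 15 days. Apr 2 2026 + 15 days = Apr 17 2026.
Next gap: 18 days. Apr 17 2026 + 18 days = May 5 2026.
Next gap: 21 days. May 5 2026 + 21 days = May 26 2026.
Next gap: 24 days. May 26 2026 + 24 days = Jun 19 2026.
Next gap: 27 days. Jun 19 2026 + 27 days = Jul 16 2026.
Next gap: 30 days. Jul 16 2026 + 30 days = Aug 15 2026.
Next gap: 33 days. Aug 15 2026 + 33 days = Sep 17 2026.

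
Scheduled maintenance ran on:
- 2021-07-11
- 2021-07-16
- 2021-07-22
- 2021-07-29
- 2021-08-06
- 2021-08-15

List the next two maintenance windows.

2021-08-25, 2021-09-05

Intervals are 5, 6, 7, 8, 9 days — an arithmetic progression with common difference 1.
Next gap: 10 days. 2021-08-15 + 10 days = 2021-08-25.
Next gap: 11 days. 2021-08-25 + 11 days = 2021-09-05.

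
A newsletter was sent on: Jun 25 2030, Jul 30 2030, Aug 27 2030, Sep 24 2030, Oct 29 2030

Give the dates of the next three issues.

Nov 26 2030, Dec 31 2030, Jan 28 2031

These are Tuesdays with 35, 28, 28, 35-day gaps.
Each is the final Tuesday of its month — Jul 30 2030 is past the 28th, so '4th Tuesday' doesn't fit.
Last Tuesday of November 2030: Nov 26 2030.
December 2030 ends with Tuesday Dec 31 2030.
Last Tuesday of January 2031: Jan 28 2031.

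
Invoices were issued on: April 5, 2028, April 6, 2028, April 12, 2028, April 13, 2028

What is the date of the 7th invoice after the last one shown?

May 10, 2028

The gap pattern 1, 6, 1 repeats every 2 events.
These are the Wednesdays and Thursdays of each week.
Next Wednesday: April 19, 2028.
Next Thursday: April 20, 2028.
Next Wednesday: April 26, 2028.
Next Thursday: April 27, 2028.
The following Wednesday is May 3, 2028.
Next Thursday: May 4, 2028.
The following Wednesday is May 10, 2028.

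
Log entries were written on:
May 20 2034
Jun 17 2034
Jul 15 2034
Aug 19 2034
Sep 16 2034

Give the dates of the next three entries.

All dates are Saturdays, 28, 28, 35, 28 days apart.
Specifically, the 3rd Saturday of each month.
3rd Saturday of October 2034: Oct 21 2034.
November 2034 — 3rd Saturday is Nov 18 2034.
3rd Saturday of December 2034: Dec 16 2034.

Oct 21 2034, Nov 18 2034, Dec 16 2034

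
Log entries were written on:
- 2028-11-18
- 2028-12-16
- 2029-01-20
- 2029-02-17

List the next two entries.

2029-03-17, 2029-04-21

Gaps: 28, 35, 28 days — a mix of 28 and 35. Every date is a Saturday.
Each is the 3rd Saturday of its month.
March 2029 — 3rd Saturday is 2029-03-17.
April 2029 — 3rd Saturday is 2029-04-21.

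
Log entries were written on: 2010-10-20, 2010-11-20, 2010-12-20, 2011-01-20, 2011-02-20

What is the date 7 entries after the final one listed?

Each date is the 20th; the gaps (31, 30, 31, 31) track the month lengths.
The rule is the 20th of each month.
Next: March 2011 → 2011-03-20.
April 2011: 2011-04-20.
May 2011: 2011-05-20.
June 2011: 2011-06-20.
Next: July 2011 → 2011-07-20.
Next: August 2011 → 2011-08-20.
September 2011: 2011-09-20.

2011-09-20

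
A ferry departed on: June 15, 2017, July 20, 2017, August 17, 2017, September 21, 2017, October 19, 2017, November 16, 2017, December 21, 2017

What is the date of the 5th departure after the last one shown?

May 17, 2018

Gaps: 35, 28, 35, 28, 28, 35 days — a mix of 28 and 35. Every date is a Thursday.
Each is the 3rd Thursday of its month.
3rd Thursday of January 2018: January 18, 2018.
February 2018 — 3rd Thursday is February 15, 2018.
3rd Thursday of March 2018: March 15, 2018.
3rd Thursday of April 2018: April 19, 2018.
3rd Thursday of May 2018: May 17, 2018.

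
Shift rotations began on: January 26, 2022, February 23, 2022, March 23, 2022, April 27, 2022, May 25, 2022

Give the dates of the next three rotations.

Gaps: 28, 28, 35, 28 days — a mix of 28 and 35. Every date is a Wednesday.
Each is the 4th Wednesday of its month.
4th Wednesday of June 2022: June 22, 2022.
4th Wednesday of July 2022: July 27, 2022.
August 2022 — 4th Wednesday is August 24, 2022.

June 22, 2022; July 27, 2022; August 24, 2022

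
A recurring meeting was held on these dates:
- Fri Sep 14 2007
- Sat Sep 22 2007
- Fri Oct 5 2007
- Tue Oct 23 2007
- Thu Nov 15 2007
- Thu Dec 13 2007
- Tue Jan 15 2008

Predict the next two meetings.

The spacing grows by 5 each time: 8, 13, 18, 23, 28, 33 days.
Next gap: 38 days. Tue Jan 15 2008 + 38 days = Fri Feb 22 2008.
Next gap: 43 days. Fri Feb 22 2008 + 43 days = Sat Apr 5 2008.

Fri Feb 22 2008, Sat Apr 5 2008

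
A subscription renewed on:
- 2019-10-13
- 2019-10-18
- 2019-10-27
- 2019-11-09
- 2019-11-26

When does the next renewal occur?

Intervals are 5, 9, 13, 17 days — an arithmetic progression with common difference 4.
Next gap: 21 days. 2019-11-26 + 21 days = 2019-12-17.

2019-12-17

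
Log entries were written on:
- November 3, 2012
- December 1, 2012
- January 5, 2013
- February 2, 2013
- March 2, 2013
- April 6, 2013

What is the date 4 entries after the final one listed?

August 3, 2013

These are Saturdays at 28- or 35-day spacing (28, 35, 28, 28, 35).
The pattern: 1st Saturday of the month.
May 2013 — 1st Saturday is May 4, 2013.
June 2013 — 1st Saturday is June 1, 2013.
1st Saturday of July 2013: July 6, 2013.
August 2013 — 1st Saturday is August 3, 2013.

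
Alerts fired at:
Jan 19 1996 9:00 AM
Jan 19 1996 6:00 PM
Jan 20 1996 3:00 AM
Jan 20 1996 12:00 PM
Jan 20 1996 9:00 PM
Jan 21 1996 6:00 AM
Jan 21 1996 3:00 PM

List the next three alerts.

Gaps: 9, 9, 9, 9, 9, 9 hours — each event is 9 hours after the previous one.
Jan 21 1996 3:00 PM + 9 h = Jan 22 1996 12:00 AM.
Jan 22 1996 12:00 AM + 9 h = Jan 22 1996 9:00 AM.
Jan 22 1996 9:00 AM + 9 h = Jan 22 1996 6:00 PM.

Jan 22 1996 12:00 AM, Jan 22 1996 9:00 AM, Jan 22 1996 6:00 PM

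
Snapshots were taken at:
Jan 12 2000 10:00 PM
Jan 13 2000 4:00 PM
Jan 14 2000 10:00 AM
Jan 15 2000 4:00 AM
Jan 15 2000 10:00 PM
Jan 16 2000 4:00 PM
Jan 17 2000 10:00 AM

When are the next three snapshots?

Jan 18 2000 4:00 AM, Jan 18 2000 10:00 PM, Jan 19 2000 4:00 PM

Gaps: 18, 18, 18, 18, 18, 18 hours — each event is 18 hours after the previous one.
Jan 17 2000 10:00 AM + 18 h = Jan 18 2000 4:00 AM.
Jan 18 2000 4:00 AM + 18 h = Jan 18 2000 10:00 PM.
Jan 18 2000 10:00 PM + 18 h = Jan 19 2000 4:00 PM.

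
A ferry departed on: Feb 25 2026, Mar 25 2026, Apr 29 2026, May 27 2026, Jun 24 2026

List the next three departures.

Jul 29 2026, Aug 26 2026, Sep 30 2026

All Wednesdays; the gaps (28, 35, 28, 28) vary with month length.
This is the last Wednesday of each month.
Last Wednesday of July 2026: Jul 29 2026.
August 2026 ends with Wednesday Aug 26 2026.
September 2026 ends with Wednesday Sep 30 2026.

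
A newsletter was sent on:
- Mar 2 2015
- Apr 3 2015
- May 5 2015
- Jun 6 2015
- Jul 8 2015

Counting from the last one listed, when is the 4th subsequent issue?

Nov 13 2015

Every event comes 32 days after the last (32, 32, 32, 32).
Jul 8 2015 + 32 days = Aug 9 2015.
Aug 9 2015 + 32 days = Sep 10 2015.
Sep 10 2015 + 32 days = Oct 12 2015.
Oct 12 2015 + 32 days = Nov 13 2015.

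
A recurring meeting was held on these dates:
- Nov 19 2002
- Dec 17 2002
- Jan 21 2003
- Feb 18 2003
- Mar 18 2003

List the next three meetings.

Gaps: 28, 35, 28, 28 days — a mix of 28 and 35. Every date is a Tuesday.
Each is the 3rd Tuesday of its month.
April 2003 — 3rd Tuesday is Apr 15 2003.
May 2003 — 3rd Tuesday is May 20 2003.
3rd Tuesday of June 2003: Jun 17 2003.

Apr 15 2003, May 20 2003, Jun 17 2003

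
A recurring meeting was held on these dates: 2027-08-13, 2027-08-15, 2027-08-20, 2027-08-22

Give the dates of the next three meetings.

Gaps: 2, 5, 2 days — not constant, but cyclic with period 2.
The events fall on every Friday and Sunday.
Next Friday: 2027-08-27.
Next Sunday: 2027-08-29.
Next Friday: 2027-09-03.

2027-08-27, 2027-08-29, 2027-09-03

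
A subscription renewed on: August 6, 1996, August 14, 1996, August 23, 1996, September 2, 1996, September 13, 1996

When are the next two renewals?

Gaps: 8, 9, 10, 11 days — each gap is 1 larger than the previous one.
Next gap: 12 days. September 13, 1996 + 12 days = September 25, 1996.
Next gap: 13 days. September 25, 1996 + 13 days = October 8, 1996.

September 25, 1996; October 8, 1996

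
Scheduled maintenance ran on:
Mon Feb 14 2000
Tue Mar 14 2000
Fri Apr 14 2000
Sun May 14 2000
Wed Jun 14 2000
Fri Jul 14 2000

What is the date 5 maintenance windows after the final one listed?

The day-of-month is always 14 (29, 31, 30, 31, 30 days between events).
So this recurs on the 14th of each month.
Next: August 2000 → Mon Aug 14 2000.
September 2000: Thu Sep 14 2000.
Next: October 2000 → Sat Oct 14 2000.
Next: November 2000 → Tue Nov 14 2000.
December 2000: Thu Dec 14 2000.

Thu Dec 14 2000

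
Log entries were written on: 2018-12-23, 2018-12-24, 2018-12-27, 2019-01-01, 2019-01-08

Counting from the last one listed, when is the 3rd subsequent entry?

Intervals are 1, 3, 5, 7 days — an arithmetic progression with common difference 2.
Next gap: 9 days. 2019-01-08 + 9 days = 2019-01-17.
Next gap: 11 days. 2019-01-17 + 11 days = 2019-01-28.
Next gap: 13 days. 2019-01-28 + 13 days = 2019-02-10.

2019-02-10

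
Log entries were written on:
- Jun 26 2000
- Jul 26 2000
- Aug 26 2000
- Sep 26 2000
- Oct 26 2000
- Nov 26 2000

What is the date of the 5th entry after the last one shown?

Apr 26 2001

Each date is the 26th; the gaps (30, 31, 31, 30, 31) track the month lengths.
The rule is the 26th of each month.
December 2000: Dec 26 2000.
Next: January 2001 → Jan 26 2001.
February 2001: Feb 26 2001.
March 2001: Mar 26 2001.
April 2001: Apr 26 2001.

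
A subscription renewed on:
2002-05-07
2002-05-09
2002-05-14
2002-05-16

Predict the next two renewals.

2002-05-21, 2002-05-23

Every event lands on a Tuesday or Thursday (gaps cycle 2, 5, 2).
So the schedule is: every Tuesday and Thursday.
The following Tuesday is 2002-05-21.
The following Thursday is 2002-05-23.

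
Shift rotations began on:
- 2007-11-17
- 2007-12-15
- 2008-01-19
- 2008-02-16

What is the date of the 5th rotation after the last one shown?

Gaps: 28, 35, 28 days — a mix of 28 and 35. Every date is a Saturday.
Each is the 3rd Saturday of its month.
March 2008 — 3rd Saturday is 2008-03-15.
April 2008 — 3rd Saturday is 2008-04-19.
May 2008 — 3rd Saturday is 2008-05-17.
3rd Saturday of June 2008: 2008-06-21.
July 2008 — 3rd Saturday is 2008-07-19.

2008-07-19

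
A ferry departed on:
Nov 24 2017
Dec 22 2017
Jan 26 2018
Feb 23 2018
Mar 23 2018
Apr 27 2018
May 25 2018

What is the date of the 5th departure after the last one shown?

These are Fridays at 28- or 35-day spacing (28, 35, 28, 28, 35, 28).
The pattern: 4th Friday of the month.
June 2018 — 4th Friday is Jun 22 2018.
4th Friday of July 2018: Jul 27 2018.
4th Friday of August 2018: Aug 24 2018.
4th Friday of September 2018: Sep 28 2018.
October 2018 — 4th Friday is Oct 26 2018.

Oct 26 2018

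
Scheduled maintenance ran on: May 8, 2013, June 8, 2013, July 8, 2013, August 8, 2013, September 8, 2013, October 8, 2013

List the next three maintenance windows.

Each date is the 8th; the gaps (31, 30, 31, 31, 30) track the month lengths.
The rule is the 8th of each month.
November 2013: November 8, 2013.
December 2013: December 8, 2013.
Next: January 2014 → January 8, 2014.

November 8, 2013; December 8, 2013; January 8, 2014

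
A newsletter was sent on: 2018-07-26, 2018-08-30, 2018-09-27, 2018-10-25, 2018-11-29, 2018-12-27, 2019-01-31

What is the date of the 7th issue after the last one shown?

2019-08-29

All Thursdays; the gaps (35, 28, 28, 35, 28, 35) vary with month length.
This is the last Thursday of each month.
Last Thursday of February 2019: 2019-02-28.
March 2019 ends with Thursday 2019-03-28.
Last Thursday of April 2019: 2019-04-25.
Last Thursday of May 2019: 2019-05-30.
Last Thursday of June 2019: 2019-06-27.
July 2019 ends with Thursday 2019-07-25.
August 2019 ends with Thursday 2019-08-29.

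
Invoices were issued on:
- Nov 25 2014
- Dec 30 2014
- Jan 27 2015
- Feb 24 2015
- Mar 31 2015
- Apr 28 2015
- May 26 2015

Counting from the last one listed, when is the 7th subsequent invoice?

These are Tuesdays with 35, 28, 28, 35, 28, 28-day gaps.
Each is the final Tuesday of its month — Dec 30 2014 is past the 28th, so '4th Tuesday' doesn't fit.
June 2015 ends with Tuesday Jun 30 2015.
July 2015 ends with Tuesday Jul 28 2015.
August 2015 ends with Tuesday Aug 25 2015.
Last Tuesday of September 2015: Sep 29 2015.
October 2015 ends with Tuesday Oct 27 2015.
November 2015 ends with Tuesday Nov 24 2015.
December 2015 ends with Tuesday Dec 29 2015.

Dec 29 2015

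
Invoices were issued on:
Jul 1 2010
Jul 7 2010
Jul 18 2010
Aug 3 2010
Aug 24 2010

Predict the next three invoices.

Sep 19 2010, Oct 20 2010, Nov 25 2010

Gaps: 6, 11, 16, 21 days — each gap is 5 larger than the previous one.
Next gap: 26 days. Aug 24 2010 + 26 days = Sep 19 2010.
Next gap: 31 days. Sep 19 2010 + 31 days = Oct 20 2010.
Next gap: 36 days. Oct 20 2010 + 36 days = Nov 25 2010.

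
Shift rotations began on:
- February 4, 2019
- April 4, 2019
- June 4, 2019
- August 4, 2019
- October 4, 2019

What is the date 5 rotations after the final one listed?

August 4, 2020

Gaps: 59, 61, 61, 61 days — not constant. Every event is on the 4th of the month.
Pattern: the 4th of every 2 months.
Next: December 2019 → December 4, 2019.
February 2020: February 4, 2020.
Next: April 2020 → April 4, 2020.
June 2020: June 4, 2020.
August 2020: August 4, 2020.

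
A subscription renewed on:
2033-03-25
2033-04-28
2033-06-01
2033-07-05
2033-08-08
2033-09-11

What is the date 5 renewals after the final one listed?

Every event comes 34 days after the last (34, 34, 34, 34, 34).
2033-09-11 + 34 days = 2033-10-15.
2033-10-15 + 34 days = 2033-11-18.
2033-11-18 + 34 days = 2033-12-22.
2033-12-22 + 34 days = 2034-01-25.
2034-01-25 + 34 days = 2034-02-28.

2034-02-28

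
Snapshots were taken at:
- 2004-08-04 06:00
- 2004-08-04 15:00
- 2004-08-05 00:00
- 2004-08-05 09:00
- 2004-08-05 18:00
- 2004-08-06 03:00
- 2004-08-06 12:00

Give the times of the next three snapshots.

The interval is a steady 9 hours (9, 9, 9, 9, 9, 9).
2004-08-06 12:00 + 9 h = 2004-08-06 21:00.
2004-08-06 21:00 + 9 h = 2004-08-07 06:00.
2004-08-07 06:00 + 9 h = 2004-08-07 15:00.

2004-08-06 21:00, 2004-08-07 06:00, 2004-08-07 15:00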